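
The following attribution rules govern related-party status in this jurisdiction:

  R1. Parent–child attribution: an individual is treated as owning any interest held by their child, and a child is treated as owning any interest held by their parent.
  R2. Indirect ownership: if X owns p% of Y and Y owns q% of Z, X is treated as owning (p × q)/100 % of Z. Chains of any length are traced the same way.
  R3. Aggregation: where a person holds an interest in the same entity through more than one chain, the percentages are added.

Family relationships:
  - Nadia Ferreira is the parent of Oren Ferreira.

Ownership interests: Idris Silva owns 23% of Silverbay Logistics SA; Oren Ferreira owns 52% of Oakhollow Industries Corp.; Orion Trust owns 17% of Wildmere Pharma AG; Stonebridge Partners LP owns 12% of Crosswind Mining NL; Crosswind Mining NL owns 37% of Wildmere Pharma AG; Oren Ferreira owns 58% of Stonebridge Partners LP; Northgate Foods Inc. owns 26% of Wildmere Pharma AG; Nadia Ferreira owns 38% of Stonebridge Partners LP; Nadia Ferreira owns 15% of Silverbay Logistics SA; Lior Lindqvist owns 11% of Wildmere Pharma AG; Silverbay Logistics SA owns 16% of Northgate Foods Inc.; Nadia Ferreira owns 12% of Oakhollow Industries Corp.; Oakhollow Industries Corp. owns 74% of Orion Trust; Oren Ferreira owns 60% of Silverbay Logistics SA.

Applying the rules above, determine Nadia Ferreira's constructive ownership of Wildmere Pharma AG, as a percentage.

15.4336%

By parent–child attribution (R1), Nadia Ferreira is treated as also owning Oren Ferreira's interest in Stonebridge Partners LP, giving 38% + 58% = 96%.
By parent–child attribution (R1), Nadia Ferreira is treated as also owning Oren Ferreira's interest in Oakhollow Industries Corp, giving 12% + 52% = 64%.
By parent–child attribution (R1), Nadia Ferreira is treated as also owning Oren Ferreira's interest in Silverbay Logistics SA, giving 15% + 60% = 75%.
Chain via Stonebridge Partners LP → Crosswind Mining NL (R2): 96% × 12% × 37% = 4.2624% of Wildmere Pharma AG.
Chain via Oakhollow Industries Corp. → Orion Trust (R2): 64% × 74% × 17% = 8.0512% of Wildmere Pharma AG.
Chain via Silverbay Logistics SA → Northgate Foods Inc. (R2): 75% × 16% × 26% = 3.12% of Wildmere Pharma AG.
Aggregating (R3): 4.2624% + 8.0512% + 3.12% = 15.4336%.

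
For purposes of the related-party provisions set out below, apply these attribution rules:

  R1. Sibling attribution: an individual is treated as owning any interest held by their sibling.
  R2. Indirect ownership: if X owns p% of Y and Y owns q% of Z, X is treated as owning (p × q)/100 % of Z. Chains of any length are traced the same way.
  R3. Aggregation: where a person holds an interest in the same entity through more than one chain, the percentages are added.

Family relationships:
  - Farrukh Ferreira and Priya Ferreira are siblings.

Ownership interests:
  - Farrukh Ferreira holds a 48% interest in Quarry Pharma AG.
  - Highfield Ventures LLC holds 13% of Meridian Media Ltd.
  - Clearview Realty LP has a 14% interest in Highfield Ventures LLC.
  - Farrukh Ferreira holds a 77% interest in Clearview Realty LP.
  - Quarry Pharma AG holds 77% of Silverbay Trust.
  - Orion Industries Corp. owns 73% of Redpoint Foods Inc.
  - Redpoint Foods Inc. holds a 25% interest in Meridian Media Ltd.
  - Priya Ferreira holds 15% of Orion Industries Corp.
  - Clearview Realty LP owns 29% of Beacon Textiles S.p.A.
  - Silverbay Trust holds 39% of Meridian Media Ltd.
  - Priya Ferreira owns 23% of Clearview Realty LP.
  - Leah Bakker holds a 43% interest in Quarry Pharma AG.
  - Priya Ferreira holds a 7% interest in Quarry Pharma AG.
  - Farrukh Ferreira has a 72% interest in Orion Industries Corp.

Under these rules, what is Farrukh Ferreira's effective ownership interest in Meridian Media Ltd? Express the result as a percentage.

34.214%

By sibling attribution (R1), Farrukh Ferreira is treated as also owning Priya Ferreira's interest in Quarry Pharma AG, giving 48% + 7% = 55%.
By sibling attribution (R1), Farrukh Ferreira is treated as also owning Priya Ferreira's interest in Orion Industries Corp, giving 72% + 15% = 87%.
By sibling attribution (R1), Farrukh Ferreira is treated as also owning Priya Ferreira's interest in Clearview Realty LP, giving 77% + 23% = 100%.
Chain via Quarry Pharma AG → Silverbay Trust (R2): 55% × 77% × 39% = 16.5165% of Meridian Media Ltd.
Chain via Orion Industries Corp. → Redpoint Foods Inc. (R2): 87% × 73% × 25% = 15.8775% of Meridian Media Ltd.
Chain via Clearview Realty LP → Highfield Ventures LLC (R2): 100% × 14% × 13% = 1.82% of Meridian Media Ltd.
Aggregating (R3): 16.5165% + 15.8775% + 1.82% = 34.214%.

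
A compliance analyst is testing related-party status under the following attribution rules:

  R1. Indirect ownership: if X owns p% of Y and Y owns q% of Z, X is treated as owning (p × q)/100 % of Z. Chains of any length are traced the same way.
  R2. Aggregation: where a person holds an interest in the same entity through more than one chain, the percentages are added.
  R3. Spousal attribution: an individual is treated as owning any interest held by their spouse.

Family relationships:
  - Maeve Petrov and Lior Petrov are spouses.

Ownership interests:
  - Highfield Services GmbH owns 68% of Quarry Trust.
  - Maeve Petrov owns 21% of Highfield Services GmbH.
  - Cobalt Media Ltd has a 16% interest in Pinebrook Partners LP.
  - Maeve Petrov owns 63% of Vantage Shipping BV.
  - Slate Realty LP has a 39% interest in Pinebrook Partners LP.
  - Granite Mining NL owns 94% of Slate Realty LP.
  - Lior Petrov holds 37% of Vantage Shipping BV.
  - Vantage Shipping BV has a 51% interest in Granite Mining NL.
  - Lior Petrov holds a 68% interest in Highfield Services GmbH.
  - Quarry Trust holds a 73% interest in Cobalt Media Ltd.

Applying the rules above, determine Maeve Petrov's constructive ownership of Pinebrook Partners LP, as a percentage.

By spousal attribution (R3), Maeve Petrov is treated as also owning Lior Petrov's interest in Highfield Services GmbH, giving 21% + 68% = 89%.
By spousal attribution (R3), Maeve Petrov is treated as also owning Lior Petrov's interest in Vantage Shipping BV, giving 63% + 37% = 100%.
Chain via Highfield Services GmbH → Quarry Trust → Cobalt Media Ltd (R1): 89% × 68% × 73% × 16% = 7.068736% of Pinebrook Partners LP.
Chain via Vantage Shipping BV → Granite Mining NL → Slate Realty LP (R1): 100% × 51% × 94% × 39% = 18.6966% of Pinebrook Partners LP.
Aggregating (R2): 7.068736% + 18.6966% = 25.765336%.

25.765336%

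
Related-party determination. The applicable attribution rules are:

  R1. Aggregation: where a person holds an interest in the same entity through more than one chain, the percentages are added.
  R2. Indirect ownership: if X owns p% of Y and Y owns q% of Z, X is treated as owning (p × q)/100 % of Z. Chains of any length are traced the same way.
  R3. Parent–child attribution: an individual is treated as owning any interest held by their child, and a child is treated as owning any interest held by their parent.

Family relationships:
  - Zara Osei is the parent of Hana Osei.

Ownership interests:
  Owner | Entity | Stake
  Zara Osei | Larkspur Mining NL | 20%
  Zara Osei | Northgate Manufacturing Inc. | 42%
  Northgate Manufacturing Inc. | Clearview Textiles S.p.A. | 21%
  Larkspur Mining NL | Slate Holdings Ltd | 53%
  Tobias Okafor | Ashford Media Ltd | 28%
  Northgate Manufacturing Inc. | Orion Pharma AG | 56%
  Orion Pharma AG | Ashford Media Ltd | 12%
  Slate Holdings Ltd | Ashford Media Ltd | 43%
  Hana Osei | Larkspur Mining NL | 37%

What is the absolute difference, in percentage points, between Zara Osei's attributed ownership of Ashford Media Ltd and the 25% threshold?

By parent–child attribution (R3), Zara Osei is treated as also owning Hana Osei's interest in Larkspur Mining NL, giving 20% + 37% = 57%.
Chain via Northgate Manufacturing Inc. → Orion Pharma AG (R2): 42% × 56% × 12% = 2.8224% of Ashford Media Ltd.
Chain via Larkspur Mining NL → Slate Holdings Ltd (R2): 57% × 53% × 43% = 12.9903% of Ashford Media Ltd.
Aggregating (R1): 2.8224% + 12.9903% = 15.8127%.
15.8127% falls short of the 25% threshold by 9.1873 percentage points.

9.1873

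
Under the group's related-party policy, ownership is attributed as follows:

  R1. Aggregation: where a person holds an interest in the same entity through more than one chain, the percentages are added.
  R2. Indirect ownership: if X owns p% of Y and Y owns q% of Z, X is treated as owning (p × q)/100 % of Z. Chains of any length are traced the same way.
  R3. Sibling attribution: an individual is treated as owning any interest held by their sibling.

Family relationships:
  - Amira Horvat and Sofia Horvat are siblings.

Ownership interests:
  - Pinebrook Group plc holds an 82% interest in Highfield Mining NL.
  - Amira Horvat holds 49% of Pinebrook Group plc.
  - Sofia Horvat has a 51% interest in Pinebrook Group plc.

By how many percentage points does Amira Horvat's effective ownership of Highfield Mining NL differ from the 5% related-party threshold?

By sibling attribution (R3), Amira Horvat is treated as also owning Sofia Horvat's interest in Pinebrook Group plc, giving 49% + 51% = 100%.
Chain via Pinebrook Group plc (R2): 100% × 82% = 82% of Highfield Mining NL.
82% exceeds the 5% threshold by 77 percentage points.

77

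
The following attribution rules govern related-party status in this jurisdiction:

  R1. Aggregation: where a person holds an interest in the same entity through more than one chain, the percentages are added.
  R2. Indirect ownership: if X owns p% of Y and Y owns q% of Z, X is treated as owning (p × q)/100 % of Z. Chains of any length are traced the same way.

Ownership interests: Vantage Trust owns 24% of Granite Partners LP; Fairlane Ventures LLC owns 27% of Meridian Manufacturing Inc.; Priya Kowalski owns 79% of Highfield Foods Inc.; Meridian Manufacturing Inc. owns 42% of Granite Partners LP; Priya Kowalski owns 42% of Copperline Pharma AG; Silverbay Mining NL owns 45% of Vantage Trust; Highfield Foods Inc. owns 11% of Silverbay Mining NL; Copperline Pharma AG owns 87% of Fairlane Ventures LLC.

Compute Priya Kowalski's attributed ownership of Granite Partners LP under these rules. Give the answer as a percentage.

Chain via Copperline Pharma AG → Fairlane Ventures LLC → Meridian Manufacturing Inc. (R2): 42% × 87% × 27% × 42% = 4.143636% of Granite Partners LP.
Chain via Highfield Foods Inc. → Silverbay Mining NL → Vantage Trust (R2): 79% × 11% × 45% × 24% = 0.93852% of Granite Partners LP.
Aggregating (R1): 4.143636% + 0.93852% = 5.082156%.

5.082156%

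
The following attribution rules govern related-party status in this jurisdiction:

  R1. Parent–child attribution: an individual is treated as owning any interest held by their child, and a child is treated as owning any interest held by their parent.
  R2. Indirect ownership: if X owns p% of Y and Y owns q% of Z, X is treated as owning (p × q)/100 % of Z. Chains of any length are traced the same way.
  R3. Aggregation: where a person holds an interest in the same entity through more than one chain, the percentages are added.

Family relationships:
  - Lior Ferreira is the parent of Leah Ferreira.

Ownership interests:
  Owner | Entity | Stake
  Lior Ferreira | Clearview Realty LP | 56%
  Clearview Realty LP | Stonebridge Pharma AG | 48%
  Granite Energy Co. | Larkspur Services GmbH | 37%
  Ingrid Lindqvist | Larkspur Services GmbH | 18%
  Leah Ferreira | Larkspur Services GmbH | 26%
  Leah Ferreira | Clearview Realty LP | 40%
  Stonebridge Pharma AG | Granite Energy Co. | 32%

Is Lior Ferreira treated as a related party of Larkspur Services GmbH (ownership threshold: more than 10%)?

Yes

By parent–child attribution (R1), Lior Ferreira is treated as also owning Leah Ferreira's interest in Clearview Realty LP, giving 56% + 40% = 96%.
By parent–child attribution (R1), Lior Ferreira is treated as owning Leah Ferreira's 26% interest in Larkspur Services GmbH.
Chain via Clearview Realty LP → Stonebridge Pharma AG → Granite Energy Co. (R2): 96% × 48% × 32% × 37% = 5.455872% of Larkspur Services GmbH.
Direct interest in Larkspur Services GmbH: 26%.
Aggregating (R3): 5.455872% + 26% = 31.455872%.
31.455872% exceeds the 10% threshold, so Lior is a related party to Larkspur Services GmbH.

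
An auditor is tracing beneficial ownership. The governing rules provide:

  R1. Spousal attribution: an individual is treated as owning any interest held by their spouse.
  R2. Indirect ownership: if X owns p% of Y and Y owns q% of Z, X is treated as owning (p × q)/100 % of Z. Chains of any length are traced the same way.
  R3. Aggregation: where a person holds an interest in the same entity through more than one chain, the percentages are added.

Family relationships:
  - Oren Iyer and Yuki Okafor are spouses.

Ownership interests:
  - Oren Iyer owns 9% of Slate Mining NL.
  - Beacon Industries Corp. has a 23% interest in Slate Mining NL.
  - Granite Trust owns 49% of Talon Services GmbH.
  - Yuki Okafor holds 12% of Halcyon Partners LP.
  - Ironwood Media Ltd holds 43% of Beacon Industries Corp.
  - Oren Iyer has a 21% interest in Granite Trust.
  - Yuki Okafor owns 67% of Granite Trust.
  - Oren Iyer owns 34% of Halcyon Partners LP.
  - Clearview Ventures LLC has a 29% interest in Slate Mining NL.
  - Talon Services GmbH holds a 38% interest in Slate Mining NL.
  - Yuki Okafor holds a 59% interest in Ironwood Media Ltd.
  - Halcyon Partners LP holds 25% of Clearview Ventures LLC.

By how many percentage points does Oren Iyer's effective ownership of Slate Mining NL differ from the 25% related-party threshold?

By spousal attribution (R1), Oren Iyer is treated as also owning Yuki Okafor's interest in Halcyon Partners LP, giving 34% + 12% = 46%.
By spousal attribution (R1), Oren Iyer is treated as also owning Yuki Okafor's interest in Granite Trust, giving 21% + 67% = 88%.
By spousal attribution (R1), Oren Iyer is treated as owning Yuki Okafor's 59% interest in Ironwood Media Ltd.
Chain via Halcyon Partners LP → Clearview Ventures LLC (R2): 46% × 25% × 29% = 3.335% of Slate Mining NL.
Chain via Granite Trust → Talon Services GmbH (R2): 88% × 49% × 38% = 16.3856% of Slate Mining NL.
Direct interest in Slate Mining NL: 9%.
Chain via Ironwood Media Ltd → Beacon Industries Corp. (R2): 59% × 43% × 23% = 5.8351% of Slate Mining NL.
Aggregating (R3): 3.335% + 16.3856% + 9% + 5.8351% = 34.5557%.
34.5557% exceeds the 25% threshold by 9.5557 percentage points.

9.5557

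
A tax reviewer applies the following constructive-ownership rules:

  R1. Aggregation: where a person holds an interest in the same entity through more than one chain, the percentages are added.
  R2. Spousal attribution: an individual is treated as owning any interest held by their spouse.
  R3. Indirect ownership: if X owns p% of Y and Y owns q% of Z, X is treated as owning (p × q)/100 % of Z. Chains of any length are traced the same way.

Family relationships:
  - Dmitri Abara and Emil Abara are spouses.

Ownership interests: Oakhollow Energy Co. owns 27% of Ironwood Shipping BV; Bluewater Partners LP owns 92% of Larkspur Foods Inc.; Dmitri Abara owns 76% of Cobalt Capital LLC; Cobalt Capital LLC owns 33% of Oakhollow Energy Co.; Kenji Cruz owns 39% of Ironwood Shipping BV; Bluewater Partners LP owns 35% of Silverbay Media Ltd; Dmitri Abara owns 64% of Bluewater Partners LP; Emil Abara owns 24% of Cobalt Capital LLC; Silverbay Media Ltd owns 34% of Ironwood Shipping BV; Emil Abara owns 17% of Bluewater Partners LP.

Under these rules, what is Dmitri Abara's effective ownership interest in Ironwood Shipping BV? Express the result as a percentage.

18.549%

By spousal attribution (R2), Dmitri Abara is treated as also owning Emil Abara's interest in Cobalt Capital LLC, giving 76% + 24% = 100%.
By spousal attribution (R2), Dmitri Abara is treated as also owning Emil Abara's interest in Bluewater Partners LP, giving 64% + 17% = 81%.
Chain via Cobalt Capital LLC → Oakhollow Energy Co. (R3): 100% × 33% × 27% = 8.91% of Ironwood Shipping BV.
Chain via Bluewater Partners LP → Silverbay Media Ltd (R3): 81% × 35% × 34% = 9.639% of Ironwood Shipping BV.
Aggregating (R1): 8.91% + 9.639% = 18.549%.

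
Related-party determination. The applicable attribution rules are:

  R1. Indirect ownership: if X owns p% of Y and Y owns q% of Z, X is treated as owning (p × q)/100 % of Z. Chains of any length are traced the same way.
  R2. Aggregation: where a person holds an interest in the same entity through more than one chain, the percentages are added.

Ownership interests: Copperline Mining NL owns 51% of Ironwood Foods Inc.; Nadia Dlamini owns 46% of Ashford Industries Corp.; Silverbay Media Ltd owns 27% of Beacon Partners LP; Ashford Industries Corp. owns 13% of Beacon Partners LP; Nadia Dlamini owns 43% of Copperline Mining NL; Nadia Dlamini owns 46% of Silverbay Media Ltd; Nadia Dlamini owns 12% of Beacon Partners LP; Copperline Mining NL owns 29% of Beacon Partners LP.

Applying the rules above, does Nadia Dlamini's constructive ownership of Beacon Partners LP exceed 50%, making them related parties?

Chain via Ashford Industries Corp. (R1): 46% × 13% = 5.98% of Beacon Partners LP.
Chain via Copperline Mining NL (R1): 43% × 29% = 12.47% of Beacon Partners LP.
Chain via Silverbay Media Ltd (R1): 46% × 27% = 12.42% of Beacon Partners LP.
Direct interest in Beacon Partners LP: 12%.
Aggregating (R2): 5.98% + 12.47% + 12.42% + 12% = 42.87%.
42.87% does not exceed the 50% threshold, so Nadia is not a related party to Beacon Partners LP.

No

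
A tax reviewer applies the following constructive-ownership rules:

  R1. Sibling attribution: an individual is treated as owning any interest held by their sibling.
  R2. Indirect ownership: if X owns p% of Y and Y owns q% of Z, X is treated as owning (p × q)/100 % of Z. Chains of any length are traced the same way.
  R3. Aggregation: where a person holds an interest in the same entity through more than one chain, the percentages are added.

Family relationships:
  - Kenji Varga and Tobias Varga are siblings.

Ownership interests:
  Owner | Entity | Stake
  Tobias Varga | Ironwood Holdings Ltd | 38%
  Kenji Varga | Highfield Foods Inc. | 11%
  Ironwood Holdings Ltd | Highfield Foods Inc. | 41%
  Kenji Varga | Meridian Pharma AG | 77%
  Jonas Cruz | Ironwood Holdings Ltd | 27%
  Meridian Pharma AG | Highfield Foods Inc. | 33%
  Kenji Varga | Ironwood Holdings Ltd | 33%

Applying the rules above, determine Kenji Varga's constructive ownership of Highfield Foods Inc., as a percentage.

By sibling attribution (R1), Kenji Varga is treated as also owning Tobias Varga's interest in Ironwood Holdings Ltd, giving 33% + 38% = 71%.
Chain via Ironwood Holdings Ltd (R2): 71% × 41% = 29.11% of Highfield Foods Inc.
Chain via Meridian Pharma AG (R2): 77% × 33% = 25.41% of Highfield Foods Inc.
Direct interest in Highfield Foods Inc: 11%.
Aggregating (R3): 29.11% + 25.41% + 11% = 65.52%.

65.52%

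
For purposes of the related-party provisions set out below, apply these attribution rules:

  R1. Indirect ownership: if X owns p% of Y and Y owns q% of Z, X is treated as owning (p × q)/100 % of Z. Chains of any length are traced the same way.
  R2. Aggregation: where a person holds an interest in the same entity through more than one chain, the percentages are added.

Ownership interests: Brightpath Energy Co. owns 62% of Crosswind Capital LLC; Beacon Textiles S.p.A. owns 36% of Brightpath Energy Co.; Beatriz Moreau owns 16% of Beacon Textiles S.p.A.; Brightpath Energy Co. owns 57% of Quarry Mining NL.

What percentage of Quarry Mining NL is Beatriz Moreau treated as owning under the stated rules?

3.2832%

Chain via Beacon Textiles S.p.A. → Brightpath Energy Co. (R1): 16% × 36% × 57% = 3.2832% of Quarry Mining NL.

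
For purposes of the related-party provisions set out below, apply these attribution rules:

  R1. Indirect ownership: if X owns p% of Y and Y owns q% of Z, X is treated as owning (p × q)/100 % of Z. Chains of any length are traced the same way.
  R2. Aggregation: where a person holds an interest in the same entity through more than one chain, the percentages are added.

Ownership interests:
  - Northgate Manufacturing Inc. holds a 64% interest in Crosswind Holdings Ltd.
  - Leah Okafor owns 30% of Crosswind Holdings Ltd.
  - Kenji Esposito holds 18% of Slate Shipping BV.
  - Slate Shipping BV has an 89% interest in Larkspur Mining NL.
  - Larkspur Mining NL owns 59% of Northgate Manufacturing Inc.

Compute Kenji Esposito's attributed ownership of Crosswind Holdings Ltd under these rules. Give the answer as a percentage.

6.049152%

Chain via Slate Shipping BV → Larkspur Mining NL → Northgate Manufacturing Inc. (R1): 18% × 89% × 59% × 64% = 6.049152% of Crosswind Holdings Ltd.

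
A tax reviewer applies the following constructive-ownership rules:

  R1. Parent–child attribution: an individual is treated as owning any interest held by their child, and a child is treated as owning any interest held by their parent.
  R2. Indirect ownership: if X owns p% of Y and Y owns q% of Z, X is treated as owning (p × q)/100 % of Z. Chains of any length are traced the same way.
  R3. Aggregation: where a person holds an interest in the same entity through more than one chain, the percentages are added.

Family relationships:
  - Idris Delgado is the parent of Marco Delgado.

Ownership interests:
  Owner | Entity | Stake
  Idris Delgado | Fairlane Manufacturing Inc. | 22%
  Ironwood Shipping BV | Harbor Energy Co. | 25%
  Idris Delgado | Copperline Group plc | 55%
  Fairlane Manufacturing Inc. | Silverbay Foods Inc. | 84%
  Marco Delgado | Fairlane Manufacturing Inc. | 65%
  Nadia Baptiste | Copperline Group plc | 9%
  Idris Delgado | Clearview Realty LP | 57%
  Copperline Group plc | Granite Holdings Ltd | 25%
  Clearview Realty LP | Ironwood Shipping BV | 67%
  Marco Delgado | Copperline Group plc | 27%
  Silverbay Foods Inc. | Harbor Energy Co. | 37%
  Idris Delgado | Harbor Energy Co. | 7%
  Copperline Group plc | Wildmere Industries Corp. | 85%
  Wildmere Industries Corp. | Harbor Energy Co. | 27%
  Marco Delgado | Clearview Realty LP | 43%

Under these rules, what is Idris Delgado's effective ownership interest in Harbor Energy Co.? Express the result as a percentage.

By parent–child attribution (R1), Idris Delgado is treated as also owning Marco Delgado's interest in Clearview Realty LP, giving 57% + 43% = 100%.
By parent–child attribution (R1), Idris Delgado is treated as also owning Marco Delgado's interest in Fairlane Manufacturing Inc, giving 22% + 65% = 87%.
By parent–child attribution (R1), Idris Delgado is treated as also owning Marco Delgado's interest in Copperline Group plc, giving 55% + 27% = 82%.
Chain via Clearview Realty LP → Ironwood Shipping BV (R2): 100% × 67% × 25% = 16.75% of Harbor Energy Co.
Chain via Fairlane Manufacturing Inc. → Silverbay Foods Inc. (R2): 87% × 84% × 37% = 27.0396% of Harbor Energy Co.
Chain via Copperline Group plc → Wildmere Industries Corp. (R2): 82% × 85% × 27% = 18.819% of Harbor Energy Co.
Direct interest in Harbor Energy Co: 7%.
Aggregating (R3): 16.75% + 27.0396% + 18.819% + 7% = 69.6086%.

69.6086%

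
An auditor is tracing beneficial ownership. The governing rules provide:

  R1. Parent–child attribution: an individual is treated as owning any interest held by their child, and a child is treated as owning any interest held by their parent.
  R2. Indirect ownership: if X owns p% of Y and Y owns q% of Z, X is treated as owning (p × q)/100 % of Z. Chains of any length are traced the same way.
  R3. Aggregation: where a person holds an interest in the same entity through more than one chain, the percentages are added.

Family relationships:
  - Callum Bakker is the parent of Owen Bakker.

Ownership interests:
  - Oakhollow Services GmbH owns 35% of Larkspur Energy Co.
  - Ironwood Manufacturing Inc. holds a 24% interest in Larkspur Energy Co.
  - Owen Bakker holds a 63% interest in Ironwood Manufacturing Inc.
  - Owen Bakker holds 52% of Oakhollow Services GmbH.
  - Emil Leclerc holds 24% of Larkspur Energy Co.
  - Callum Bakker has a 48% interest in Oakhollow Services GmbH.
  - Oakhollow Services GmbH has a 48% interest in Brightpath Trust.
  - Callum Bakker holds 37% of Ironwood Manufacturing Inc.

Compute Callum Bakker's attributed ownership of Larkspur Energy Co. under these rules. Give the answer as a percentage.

By parent–child attribution (R1), Callum Bakker is treated as also owning Owen Bakker's interest in Ironwood Manufacturing Inc, giving 37% + 63% = 100%.
By parent–child attribution (R1), Callum Bakker is treated as also owning Owen Bakker's interest in Oakhollow Services GmbH, giving 48% + 52% = 100%.
Chain via Ironwood Manufacturing Inc. (R2): 100% × 24% = 24% of Larkspur Energy Co.
Chain via Oakhollow Services GmbH (R2): 100% × 35% = 35% of Larkspur Energy Co.
Aggregating (R3): 24% + 35% = 59%.

59%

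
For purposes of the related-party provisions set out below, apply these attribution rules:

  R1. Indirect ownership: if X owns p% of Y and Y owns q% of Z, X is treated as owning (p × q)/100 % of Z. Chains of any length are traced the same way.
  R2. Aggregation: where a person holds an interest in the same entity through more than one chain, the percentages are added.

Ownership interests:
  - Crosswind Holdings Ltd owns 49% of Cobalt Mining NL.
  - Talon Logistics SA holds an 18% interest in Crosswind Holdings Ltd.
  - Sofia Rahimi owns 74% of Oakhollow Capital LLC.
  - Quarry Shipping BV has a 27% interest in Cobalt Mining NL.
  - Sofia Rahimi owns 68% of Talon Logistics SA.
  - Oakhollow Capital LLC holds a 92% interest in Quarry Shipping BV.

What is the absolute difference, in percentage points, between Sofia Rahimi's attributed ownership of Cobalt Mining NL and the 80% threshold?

Chain via Oakhollow Capital LLC → Quarry Shipping BV (R1): 74% × 92% × 27% = 18.3816% of Cobalt Mining NL.
Chain via Talon Logistics SA → Crosswind Holdings Ltd (R1): 68% × 18% × 49% = 5.9976% of Cobalt Mining NL.
Aggregating (R2): 18.3816% + 5.9976% = 24.3792%.
24.3792% falls short of the 80% threshold by 55.6208 percentage points.

55.6208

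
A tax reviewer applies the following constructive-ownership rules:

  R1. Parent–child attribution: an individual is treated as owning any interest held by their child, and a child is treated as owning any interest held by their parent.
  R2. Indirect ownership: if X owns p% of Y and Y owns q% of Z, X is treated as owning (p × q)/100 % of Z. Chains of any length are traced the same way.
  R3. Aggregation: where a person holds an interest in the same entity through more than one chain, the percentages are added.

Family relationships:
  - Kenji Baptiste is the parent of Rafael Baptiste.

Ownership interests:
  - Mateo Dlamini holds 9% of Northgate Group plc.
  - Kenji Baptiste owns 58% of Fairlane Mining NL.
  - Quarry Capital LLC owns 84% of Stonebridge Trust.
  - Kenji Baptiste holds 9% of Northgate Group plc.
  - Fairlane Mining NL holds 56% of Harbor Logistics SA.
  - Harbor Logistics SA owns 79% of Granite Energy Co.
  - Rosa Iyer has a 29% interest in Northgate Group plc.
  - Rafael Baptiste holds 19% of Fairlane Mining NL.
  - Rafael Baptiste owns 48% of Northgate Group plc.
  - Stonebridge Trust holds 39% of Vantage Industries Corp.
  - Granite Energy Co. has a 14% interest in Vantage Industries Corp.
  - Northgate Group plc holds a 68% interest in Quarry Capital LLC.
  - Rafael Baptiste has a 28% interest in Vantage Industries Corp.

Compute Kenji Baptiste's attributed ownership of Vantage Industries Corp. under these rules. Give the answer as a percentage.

By parent–child attribution (R1), Kenji Baptiste is treated as also owning Rafael Baptiste's interest in Fairlane Mining NL, giving 58% + 19% = 77%.
By parent–child attribution (R1), Kenji Baptiste is treated as also owning Rafael Baptiste's interest in Northgate Group plc, giving 9% + 48% = 57%.
By parent–child attribution (R1), Kenji Baptiste is treated as owning Rafael Baptiste's 28% interest in Vantage Industries Corp.
Chain via Fairlane Mining NL → Harbor Logistics SA → Granite Energy Co. (R2): 77% × 56% × 79% × 14% = 4.769072% of Vantage Industries Corp.
Chain via Northgate Group plc → Quarry Capital LLC → Stonebridge Trust (R2): 57% × 68% × 84% × 39% = 12.697776% of Vantage Industries Corp.
Direct interest in Vantage Industries Corp: 28%.
Aggregating (R3): 4.769072% + 12.697776% + 28% = 45.466848%.

45.466848%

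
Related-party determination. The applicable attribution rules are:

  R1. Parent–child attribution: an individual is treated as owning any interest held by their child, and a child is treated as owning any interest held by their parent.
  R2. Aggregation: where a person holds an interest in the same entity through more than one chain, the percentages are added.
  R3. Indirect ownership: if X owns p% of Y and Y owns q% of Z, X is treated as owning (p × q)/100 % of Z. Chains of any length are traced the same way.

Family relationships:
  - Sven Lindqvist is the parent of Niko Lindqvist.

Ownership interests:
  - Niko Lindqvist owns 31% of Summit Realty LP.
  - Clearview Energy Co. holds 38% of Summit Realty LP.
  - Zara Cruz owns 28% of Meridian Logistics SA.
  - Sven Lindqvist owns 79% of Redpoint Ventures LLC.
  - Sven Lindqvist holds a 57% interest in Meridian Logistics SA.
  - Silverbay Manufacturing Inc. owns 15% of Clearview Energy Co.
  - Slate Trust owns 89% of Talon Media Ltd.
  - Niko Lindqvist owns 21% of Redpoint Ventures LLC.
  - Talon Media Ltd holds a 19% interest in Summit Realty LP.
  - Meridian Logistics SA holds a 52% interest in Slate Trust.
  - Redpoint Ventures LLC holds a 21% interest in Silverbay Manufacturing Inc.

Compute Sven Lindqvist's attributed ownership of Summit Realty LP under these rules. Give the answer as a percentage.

By parent–child attribution (R1), Sven Lindqvist is treated as also owning Niko Lindqvist's interest in Redpoint Ventures LLC, giving 79% + 21% = 100%.
By parent–child attribution (R1), Sven Lindqvist is treated as owning Niko Lindqvist's 31% interest in Summit Realty LP.
Chain via Redpoint Ventures LLC → Silverbay Manufacturing Inc. → Clearview Energy Co. (R3): 100% × 21% × 15% × 38% = 1.197% of Summit Realty LP.
Chain via Meridian Logistics SA → Slate Trust → Talon Media Ltd (R3): 57% × 52% × 89% × 19% = 5.012124% of Summit Realty LP.
Direct interest in Summit Realty LP: 31%.
Aggregating (R2): 1.197% + 5.012124% + 31% = 37.209124%.

37.209124%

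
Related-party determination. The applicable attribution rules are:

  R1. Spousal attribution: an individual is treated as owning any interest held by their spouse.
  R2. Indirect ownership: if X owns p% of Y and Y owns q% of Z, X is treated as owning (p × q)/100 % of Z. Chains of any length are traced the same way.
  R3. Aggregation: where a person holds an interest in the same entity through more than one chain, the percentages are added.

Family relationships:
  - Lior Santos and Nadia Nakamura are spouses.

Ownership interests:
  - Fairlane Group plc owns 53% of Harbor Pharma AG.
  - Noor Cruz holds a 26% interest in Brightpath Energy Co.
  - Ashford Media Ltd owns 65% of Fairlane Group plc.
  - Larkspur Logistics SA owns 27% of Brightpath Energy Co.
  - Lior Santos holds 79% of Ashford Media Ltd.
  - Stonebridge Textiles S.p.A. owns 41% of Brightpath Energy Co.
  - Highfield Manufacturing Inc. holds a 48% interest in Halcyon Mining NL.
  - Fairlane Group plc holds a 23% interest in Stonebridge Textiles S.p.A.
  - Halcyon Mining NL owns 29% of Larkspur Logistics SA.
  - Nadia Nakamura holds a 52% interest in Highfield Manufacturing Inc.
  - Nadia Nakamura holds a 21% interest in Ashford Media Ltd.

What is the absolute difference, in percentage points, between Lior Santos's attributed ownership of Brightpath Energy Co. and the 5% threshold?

By spousal attribution (R1), Lior Santos is treated as also owning Nadia Nakamura's interest in Ashford Media Ltd, giving 79% + 21% = 100%.
By spousal attribution (R1), Lior Santos is treated as owning Nadia Nakamura's 52% interest in Highfield Manufacturing Inc.
Chain via Ashford Media Ltd → Fairlane Group plc → Stonebridge Textiles S.p.A. (R2): 100% × 65% × 23% × 41% = 6.1295% of Brightpath Energy Co.
Chain via Highfield Manufacturing Inc. → Halcyon Mining NL → Larkspur Logistics SA (R2): 52% × 48% × 29% × 27% = 1.954368% of Brightpath Energy Co.
Aggregating (R3): 6.1295% + 1.954368% = 8.083868%.
8.083868% exceeds the 5% threshold by 3.083868 percentage points.

3.083868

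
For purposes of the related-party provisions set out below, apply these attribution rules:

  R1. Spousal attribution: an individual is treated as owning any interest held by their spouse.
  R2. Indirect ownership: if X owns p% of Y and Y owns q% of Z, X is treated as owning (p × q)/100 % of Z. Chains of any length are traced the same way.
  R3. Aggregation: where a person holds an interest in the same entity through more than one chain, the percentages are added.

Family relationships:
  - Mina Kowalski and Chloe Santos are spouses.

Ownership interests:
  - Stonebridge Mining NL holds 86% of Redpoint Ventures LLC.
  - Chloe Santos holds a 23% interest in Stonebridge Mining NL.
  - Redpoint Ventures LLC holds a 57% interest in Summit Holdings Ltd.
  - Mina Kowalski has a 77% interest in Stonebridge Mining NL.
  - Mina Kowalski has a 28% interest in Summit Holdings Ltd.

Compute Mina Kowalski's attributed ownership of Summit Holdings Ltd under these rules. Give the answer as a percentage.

By spousal attribution (R1), Mina Kowalski is treated as also owning Chloe Santos's interest in Stonebridge Mining NL, giving 77% + 23% = 100%.
Chain via Stonebridge Mining NL → Redpoint Ventures LLC (R2): 100% × 86% × 57% = 49.02% of Summit Holdings Ltd.
Direct interest in Summit Holdings Ltd: 28%.
Aggregating (R3): 49.02% + 28% = 77.02%.

77.02%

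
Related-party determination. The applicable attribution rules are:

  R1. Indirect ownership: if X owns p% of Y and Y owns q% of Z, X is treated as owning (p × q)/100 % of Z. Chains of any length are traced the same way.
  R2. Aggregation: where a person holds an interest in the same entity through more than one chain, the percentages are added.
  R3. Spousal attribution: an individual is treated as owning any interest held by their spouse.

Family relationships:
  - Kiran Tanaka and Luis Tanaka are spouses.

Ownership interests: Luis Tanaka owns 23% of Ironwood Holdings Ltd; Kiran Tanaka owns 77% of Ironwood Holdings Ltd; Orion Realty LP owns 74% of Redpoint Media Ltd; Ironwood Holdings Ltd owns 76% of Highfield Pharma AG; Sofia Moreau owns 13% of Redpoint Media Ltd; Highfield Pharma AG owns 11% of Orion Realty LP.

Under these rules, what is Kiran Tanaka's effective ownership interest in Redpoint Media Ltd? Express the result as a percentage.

By spousal attribution (R3), Kiran Tanaka is treated as also owning Luis Tanaka's interest in Ironwood Holdings Ltd, giving 77% + 23% = 100%.
Chain via Ironwood Holdings Ltd → Highfield Pharma AG → Orion Realty LP (R1): 100% × 76% × 11% × 74% = 6.1864% of Redpoint Media Ltd.

6.1864%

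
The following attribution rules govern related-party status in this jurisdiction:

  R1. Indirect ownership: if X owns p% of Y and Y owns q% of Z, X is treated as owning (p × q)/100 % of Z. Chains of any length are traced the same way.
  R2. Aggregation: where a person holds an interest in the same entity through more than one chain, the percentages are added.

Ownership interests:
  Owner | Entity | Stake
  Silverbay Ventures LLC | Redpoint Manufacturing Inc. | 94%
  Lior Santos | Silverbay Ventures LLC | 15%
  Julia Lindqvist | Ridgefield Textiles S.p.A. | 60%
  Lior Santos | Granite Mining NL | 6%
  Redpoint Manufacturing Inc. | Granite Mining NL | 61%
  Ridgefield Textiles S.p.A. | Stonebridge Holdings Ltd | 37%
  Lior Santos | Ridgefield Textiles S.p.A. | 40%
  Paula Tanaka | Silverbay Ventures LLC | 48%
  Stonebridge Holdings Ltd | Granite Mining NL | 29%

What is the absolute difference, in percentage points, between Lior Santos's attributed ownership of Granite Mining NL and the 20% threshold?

1.107

Chain via Silverbay Ventures LLC → Redpoint Manufacturing Inc. (R1): 15% × 94% × 61% = 8.601% of Granite Mining NL.
Chain via Ridgefield Textiles S.p.A. → Stonebridge Holdings Ltd (R1): 40% × 37% × 29% = 4.292% of Granite Mining NL.
Direct interest in Granite Mining NL: 6%.
Aggregating (R2): 8.601% + 4.292% + 6% = 18.893%.
18.893% falls short of the 20% threshold by 1.107 percentage points.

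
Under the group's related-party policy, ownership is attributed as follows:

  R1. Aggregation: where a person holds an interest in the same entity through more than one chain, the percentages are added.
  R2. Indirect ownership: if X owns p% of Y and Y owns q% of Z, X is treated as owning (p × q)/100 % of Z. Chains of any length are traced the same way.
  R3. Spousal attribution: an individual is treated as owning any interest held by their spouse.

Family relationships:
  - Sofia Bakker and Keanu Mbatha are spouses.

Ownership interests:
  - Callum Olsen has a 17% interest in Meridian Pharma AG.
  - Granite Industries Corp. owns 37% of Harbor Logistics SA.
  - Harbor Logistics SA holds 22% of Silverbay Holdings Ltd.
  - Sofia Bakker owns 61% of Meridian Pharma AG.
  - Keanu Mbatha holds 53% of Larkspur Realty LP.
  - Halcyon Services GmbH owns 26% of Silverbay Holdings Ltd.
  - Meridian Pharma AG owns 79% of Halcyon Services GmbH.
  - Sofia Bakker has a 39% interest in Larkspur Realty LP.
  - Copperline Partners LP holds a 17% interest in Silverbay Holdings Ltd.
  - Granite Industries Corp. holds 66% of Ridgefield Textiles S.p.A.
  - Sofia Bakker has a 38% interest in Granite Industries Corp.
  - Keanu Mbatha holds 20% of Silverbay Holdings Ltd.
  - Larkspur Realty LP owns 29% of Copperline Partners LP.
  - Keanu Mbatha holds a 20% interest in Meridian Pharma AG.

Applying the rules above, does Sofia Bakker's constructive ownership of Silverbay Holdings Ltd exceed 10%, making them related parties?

Yes

By spousal attribution (R3), Sofia Bakker is treated as also owning Keanu Mbatha's interest in Meridian Pharma AG, giving 61% + 20% = 81%.
By spousal attribution (R3), Sofia Bakker is treated as also owning Keanu Mbatha's interest in Larkspur Realty LP, giving 39% + 53% = 92%.
By spousal attribution (R3), Sofia Bakker is treated as owning Keanu Mbatha's 20% interest in Silverbay Holdings Ltd.
Chain via Meridian Pharma AG → Halcyon Services GmbH (R2): 81% × 79% × 26% = 16.6374% of Silverbay Holdings Ltd.
Chain via Larkspur Realty LP → Copperline Partners LP (R2): 92% × 29% × 17% = 4.5356% of Silverbay Holdings Ltd.
Chain via Granite Industries Corp. → Harbor Logistics SA (R2): 38% × 37% × 22% = 3.0932% of Silverbay Holdings Ltd.
Direct interest in Silverbay Holdings Ltd: 20%.
Aggregating (R1): 16.6374% + 4.5356% + 3.0932% + 20% = 44.2662%.
44.2662% exceeds the 10% threshold, so Sofia is a related party to Silverbay Holdings Ltd.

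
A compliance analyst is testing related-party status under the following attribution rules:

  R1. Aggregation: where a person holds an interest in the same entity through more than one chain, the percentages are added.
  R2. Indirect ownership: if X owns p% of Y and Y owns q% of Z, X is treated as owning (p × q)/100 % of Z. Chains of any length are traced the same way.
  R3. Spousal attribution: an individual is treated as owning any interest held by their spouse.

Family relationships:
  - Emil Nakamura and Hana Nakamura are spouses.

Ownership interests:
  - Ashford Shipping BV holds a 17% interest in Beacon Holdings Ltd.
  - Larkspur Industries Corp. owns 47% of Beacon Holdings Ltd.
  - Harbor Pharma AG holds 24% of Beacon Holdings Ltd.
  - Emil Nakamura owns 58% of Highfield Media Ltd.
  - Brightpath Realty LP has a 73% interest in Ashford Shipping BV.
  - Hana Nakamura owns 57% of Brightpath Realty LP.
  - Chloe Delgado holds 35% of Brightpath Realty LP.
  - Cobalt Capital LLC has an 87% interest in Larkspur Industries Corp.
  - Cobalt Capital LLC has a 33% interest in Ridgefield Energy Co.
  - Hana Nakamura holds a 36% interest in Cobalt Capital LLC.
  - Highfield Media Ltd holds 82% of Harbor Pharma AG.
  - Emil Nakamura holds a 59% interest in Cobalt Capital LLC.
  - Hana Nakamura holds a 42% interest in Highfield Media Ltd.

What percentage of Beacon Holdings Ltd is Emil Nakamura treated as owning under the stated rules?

65.5992%

By spousal attribution (R3), Emil Nakamura is treated as also owning Hana Nakamura's interest in Cobalt Capital LLC, giving 59% + 36% = 95%.
By spousal attribution (R3), Emil Nakamura is treated as also owning Hana Nakamura's interest in Highfield Media Ltd, giving 58% + 42% = 100%.
By spousal attribution (R3), Emil Nakamura is treated as owning Hana Nakamura's 57% interest in Brightpath Realty LP.
Chain via Cobalt Capital LLC → Larkspur Industries Corp. (R2): 95% × 87% × 47% = 38.8455% of Beacon Holdings Ltd.
Chain via Highfield Media Ltd → Harbor Pharma AG (R2): 100% × 82% × 24% = 19.68% of Beacon Holdings Ltd.
Chain via Brightpath Realty LP → Ashford Shipping BV (R2): 57% × 73% × 17% = 7.0737% of Beacon Holdings Ltd.
Aggregating (R1): 38.8455% + 19.68% + 7.0737% = 65.5992%.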